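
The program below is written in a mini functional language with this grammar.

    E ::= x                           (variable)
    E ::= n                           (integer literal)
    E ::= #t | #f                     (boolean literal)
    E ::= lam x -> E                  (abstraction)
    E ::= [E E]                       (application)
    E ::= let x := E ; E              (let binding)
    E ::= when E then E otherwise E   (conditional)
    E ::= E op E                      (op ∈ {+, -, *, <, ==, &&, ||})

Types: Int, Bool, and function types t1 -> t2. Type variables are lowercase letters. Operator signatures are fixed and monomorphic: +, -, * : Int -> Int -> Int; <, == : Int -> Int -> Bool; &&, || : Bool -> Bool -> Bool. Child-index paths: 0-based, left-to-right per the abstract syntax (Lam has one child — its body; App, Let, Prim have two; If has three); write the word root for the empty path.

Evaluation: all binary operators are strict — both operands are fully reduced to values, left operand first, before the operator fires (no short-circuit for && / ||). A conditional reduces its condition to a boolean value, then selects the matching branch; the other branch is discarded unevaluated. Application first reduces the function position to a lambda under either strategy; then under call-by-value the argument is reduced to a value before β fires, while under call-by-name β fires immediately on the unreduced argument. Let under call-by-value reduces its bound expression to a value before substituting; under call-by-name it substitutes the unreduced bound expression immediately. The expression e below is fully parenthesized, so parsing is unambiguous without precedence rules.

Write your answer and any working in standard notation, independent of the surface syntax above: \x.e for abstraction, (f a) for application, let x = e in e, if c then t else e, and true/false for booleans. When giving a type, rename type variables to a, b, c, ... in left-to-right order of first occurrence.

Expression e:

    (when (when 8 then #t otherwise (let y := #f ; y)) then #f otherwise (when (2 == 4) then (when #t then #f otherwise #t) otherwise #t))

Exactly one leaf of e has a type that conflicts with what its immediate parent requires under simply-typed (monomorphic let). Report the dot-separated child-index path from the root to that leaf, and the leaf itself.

Answer: 0.0 : 8

Trace:
  unify Int ~ Bool
  FAIL: mismatch Int ~ Bool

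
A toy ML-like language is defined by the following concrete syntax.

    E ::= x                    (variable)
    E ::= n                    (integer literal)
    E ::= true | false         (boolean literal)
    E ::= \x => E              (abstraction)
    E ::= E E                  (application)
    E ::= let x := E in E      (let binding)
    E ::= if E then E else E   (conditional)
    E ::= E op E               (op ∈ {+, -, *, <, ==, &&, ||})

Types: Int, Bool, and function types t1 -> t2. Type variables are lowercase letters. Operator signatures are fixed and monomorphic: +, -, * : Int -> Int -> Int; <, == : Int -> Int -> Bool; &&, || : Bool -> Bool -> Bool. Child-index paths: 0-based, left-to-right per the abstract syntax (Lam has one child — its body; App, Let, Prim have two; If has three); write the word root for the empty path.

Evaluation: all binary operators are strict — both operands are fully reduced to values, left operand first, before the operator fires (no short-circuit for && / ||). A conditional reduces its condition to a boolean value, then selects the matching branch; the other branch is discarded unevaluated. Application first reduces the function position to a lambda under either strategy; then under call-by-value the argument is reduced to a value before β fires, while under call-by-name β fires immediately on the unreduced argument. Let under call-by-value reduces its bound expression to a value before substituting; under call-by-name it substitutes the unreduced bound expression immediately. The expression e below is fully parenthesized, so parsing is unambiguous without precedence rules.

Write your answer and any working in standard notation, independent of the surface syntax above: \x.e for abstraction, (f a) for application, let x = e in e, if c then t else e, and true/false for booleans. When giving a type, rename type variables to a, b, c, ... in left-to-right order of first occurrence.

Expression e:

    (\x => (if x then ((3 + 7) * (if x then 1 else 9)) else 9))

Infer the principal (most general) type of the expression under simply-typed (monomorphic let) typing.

Answer: Bool -> Int

Working:
x : a
  unify a ~ Bool
  unify Int ~ Int
  unify Int ~ Int
  unify Int ~ Int
x : Bool
  unify Bool ~ Bool
  unify Int ~ Int
  unify Int ~ Int
  unify Int ~ Int
\x._ : Bool -> Int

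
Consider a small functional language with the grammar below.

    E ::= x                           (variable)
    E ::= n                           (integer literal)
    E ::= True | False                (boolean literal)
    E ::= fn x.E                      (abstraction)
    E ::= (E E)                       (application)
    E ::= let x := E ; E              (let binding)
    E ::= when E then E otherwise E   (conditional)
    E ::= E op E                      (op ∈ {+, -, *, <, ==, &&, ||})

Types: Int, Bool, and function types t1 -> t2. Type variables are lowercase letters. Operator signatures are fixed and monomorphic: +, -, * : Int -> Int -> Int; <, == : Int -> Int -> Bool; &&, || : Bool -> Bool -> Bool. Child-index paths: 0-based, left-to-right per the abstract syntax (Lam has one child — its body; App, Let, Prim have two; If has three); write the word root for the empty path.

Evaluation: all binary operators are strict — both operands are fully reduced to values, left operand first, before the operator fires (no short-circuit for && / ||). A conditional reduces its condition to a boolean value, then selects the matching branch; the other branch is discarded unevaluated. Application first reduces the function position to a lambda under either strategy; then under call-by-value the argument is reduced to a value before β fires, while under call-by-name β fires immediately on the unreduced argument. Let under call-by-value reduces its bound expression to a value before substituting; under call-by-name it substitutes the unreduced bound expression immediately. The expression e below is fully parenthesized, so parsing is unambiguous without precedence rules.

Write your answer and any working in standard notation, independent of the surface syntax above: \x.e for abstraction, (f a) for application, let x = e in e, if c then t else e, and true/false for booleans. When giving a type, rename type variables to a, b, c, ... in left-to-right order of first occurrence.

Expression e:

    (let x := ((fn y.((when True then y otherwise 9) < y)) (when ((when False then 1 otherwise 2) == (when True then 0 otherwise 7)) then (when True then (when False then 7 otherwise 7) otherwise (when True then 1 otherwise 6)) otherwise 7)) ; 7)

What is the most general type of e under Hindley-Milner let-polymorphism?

Answer: Int

Working:
  unify Bool ~ Bool
y : a
  unify a ~ Int
  unify Int ~ Int
y : Int
  unify Int ~ Int
\y._ : Int -> Bool
  unify Bool ~ Bool
  unify Int ~ Int
  unify Int ~ Int
  unify Bool ~ Bool
  unify Int ~ Int
  unify Int ~ Int
  unify Bool ~ Bool
  unify Bool ~ Bool
  unify Bool ~ Bool
  unify Int ~ Int
  unify Bool ~ Bool
  unify Int ~ Int
  unify Int ~ Int
  unify Int ~ Int
  unify Int -> Bool ~ Int -> b
  unify Int ~ Int
  unify Bool ~ b
_ _ : Bool
let x : Bool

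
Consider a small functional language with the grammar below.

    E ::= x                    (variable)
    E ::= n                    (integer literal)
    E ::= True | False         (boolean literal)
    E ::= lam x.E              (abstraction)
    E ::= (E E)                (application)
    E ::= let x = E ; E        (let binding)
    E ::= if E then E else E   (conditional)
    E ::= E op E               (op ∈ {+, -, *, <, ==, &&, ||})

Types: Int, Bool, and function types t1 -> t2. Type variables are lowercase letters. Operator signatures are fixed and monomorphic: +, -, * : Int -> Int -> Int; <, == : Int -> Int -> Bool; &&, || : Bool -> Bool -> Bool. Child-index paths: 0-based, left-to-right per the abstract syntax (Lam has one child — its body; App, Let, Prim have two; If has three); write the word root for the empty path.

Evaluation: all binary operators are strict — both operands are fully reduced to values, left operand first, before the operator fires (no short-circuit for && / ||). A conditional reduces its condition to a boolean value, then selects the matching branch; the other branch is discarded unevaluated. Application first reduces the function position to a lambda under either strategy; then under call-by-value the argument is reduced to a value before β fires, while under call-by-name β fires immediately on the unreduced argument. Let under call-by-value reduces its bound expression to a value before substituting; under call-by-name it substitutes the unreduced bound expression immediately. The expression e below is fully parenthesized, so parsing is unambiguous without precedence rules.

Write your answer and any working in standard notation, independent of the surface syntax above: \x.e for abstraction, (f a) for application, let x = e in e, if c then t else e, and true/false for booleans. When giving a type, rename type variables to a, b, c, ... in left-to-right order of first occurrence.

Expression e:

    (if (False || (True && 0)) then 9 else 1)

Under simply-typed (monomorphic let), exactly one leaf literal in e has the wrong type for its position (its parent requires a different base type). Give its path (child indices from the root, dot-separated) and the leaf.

Answer: 0.1.1 : 0

Derivation:
  unify Bool ~ Bool
  unify Bool ~ Bool
  unify Int ~ Bool
  FAIL: mismatch Int ~ Bool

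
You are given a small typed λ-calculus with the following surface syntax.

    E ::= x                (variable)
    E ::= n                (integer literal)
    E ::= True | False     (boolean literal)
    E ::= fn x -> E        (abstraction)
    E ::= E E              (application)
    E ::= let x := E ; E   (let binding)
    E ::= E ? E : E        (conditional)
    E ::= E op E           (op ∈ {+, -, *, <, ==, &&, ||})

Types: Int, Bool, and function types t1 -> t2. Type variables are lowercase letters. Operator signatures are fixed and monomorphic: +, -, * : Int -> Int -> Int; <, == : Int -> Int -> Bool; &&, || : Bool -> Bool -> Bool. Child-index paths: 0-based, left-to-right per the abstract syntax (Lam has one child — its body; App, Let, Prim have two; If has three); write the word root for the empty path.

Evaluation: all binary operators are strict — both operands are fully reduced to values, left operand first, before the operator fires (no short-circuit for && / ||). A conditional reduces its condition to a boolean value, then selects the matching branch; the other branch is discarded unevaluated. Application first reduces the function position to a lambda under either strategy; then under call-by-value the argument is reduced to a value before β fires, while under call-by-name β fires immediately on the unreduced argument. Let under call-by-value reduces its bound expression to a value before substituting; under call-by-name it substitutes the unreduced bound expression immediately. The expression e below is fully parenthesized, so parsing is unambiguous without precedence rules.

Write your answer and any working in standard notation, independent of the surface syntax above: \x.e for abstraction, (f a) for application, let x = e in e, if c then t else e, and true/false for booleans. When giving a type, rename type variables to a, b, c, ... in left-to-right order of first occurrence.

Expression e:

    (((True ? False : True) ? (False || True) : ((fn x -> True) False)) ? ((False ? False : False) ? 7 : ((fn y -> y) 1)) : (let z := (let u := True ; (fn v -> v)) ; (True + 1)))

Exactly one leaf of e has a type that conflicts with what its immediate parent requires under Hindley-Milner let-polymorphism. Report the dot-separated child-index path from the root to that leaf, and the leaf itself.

Answer: 2.1.0 : true

Trace:
  unify Bool ~ Bool
  unify Bool ~ Bool
  unify Bool ~ Bool
  unify Bool ~ Bool
  unify Bool ~ Bool
\x._ : a -> Bool
  unify a -> Bool ~ Bool -> b
  unify a ~ Bool
  unify Bool ~ b
_ _ : Bool
  unify Bool ~ Bool
  unify Bool ~ Bool
  unify Bool ~ Bool
  unify Bool ~ Bool
  unify Bool ~ Bool
y : c
\y._ : c -> c
  unify c -> c ~ Int -> d
  unify c ~ Int
  unify Int ~ d
_ _ : Int
  unify Int ~ Int
let u : Bool
v : e
\v._ : e -> e
let z : forall. e -> e
  unify Bool ~ Int
  FAIL: mismatch Bool ~ Int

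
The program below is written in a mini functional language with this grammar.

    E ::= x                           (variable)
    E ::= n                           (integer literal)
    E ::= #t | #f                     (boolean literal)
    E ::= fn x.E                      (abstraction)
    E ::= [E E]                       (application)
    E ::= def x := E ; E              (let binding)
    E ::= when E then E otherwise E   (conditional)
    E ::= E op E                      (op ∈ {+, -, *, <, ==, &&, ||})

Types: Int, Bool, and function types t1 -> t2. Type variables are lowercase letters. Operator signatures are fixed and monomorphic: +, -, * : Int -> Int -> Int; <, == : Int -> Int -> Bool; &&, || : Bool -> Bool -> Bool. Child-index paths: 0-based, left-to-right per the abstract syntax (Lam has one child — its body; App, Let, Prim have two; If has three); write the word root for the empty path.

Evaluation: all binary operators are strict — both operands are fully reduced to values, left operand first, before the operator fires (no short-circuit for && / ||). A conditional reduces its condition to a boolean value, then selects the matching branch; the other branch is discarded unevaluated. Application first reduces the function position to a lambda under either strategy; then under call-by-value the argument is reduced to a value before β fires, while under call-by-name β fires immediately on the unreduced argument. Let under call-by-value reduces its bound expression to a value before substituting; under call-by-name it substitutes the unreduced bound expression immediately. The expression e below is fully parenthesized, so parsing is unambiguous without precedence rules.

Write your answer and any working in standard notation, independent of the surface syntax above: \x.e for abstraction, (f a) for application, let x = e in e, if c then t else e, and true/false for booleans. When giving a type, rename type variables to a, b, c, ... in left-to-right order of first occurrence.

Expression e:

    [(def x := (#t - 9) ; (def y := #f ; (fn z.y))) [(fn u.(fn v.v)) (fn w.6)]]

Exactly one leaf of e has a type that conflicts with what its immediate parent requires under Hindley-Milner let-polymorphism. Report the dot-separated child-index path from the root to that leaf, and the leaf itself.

Answer: 0.0.0 : true

Working:
  unify Bool ~ Int
  FAIL: mismatch Bool ~ Int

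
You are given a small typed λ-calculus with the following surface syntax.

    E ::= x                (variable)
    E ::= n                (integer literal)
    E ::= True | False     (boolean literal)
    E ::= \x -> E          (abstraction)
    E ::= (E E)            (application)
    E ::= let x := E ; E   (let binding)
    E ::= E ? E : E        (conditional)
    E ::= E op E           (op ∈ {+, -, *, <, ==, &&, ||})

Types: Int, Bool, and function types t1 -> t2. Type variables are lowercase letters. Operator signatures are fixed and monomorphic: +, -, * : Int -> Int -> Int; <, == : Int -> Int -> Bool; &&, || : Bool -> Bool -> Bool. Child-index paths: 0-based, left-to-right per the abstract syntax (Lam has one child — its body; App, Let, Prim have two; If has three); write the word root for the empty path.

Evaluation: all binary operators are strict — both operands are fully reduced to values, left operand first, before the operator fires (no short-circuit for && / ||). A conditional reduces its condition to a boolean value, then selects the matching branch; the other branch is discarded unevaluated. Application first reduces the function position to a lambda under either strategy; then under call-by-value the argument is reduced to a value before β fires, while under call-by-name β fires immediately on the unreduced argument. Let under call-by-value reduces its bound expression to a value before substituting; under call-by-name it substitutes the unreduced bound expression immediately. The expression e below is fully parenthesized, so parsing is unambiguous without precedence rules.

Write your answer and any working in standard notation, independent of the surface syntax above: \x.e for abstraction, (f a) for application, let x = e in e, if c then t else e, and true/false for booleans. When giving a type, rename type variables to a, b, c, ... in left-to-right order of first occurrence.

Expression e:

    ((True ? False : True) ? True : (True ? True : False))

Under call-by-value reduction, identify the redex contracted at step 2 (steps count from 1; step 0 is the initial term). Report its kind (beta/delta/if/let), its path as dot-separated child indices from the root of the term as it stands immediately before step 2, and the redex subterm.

Answer: if at root : (if false then true else (if true then true else false))

Trace:
step 0: (if (if true then false else true) then true else (if true then true else false))
step 1: [if@0] (if false then true else (if true then true else false))
step 2: [if@root] (if true then true else false)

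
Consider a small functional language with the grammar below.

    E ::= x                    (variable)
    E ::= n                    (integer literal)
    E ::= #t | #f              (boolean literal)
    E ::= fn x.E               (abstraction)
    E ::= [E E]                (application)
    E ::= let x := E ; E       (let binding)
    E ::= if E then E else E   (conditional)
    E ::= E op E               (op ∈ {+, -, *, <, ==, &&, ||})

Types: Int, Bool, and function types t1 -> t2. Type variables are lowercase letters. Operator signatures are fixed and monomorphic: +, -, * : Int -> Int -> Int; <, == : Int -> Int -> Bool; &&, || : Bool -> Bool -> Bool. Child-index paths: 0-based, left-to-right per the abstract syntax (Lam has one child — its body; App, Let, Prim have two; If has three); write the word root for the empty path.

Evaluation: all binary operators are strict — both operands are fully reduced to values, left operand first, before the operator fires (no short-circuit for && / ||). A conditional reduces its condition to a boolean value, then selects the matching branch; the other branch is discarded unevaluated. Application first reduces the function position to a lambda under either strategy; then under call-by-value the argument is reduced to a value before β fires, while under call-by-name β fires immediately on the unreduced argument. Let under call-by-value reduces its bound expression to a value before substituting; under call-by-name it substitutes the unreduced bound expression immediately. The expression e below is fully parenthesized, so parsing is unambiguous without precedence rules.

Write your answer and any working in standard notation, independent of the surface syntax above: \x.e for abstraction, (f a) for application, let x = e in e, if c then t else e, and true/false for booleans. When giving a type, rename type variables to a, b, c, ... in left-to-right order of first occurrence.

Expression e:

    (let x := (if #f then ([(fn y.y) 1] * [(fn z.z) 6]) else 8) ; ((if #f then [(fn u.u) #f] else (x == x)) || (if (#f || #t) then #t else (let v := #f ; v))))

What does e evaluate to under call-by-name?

Derivation:
step 0: (let x = (if false then (((\y.y) 1) * ((\z.z) 6)) else 8) in ((if false then ((\u.u) false) else (x == x)) || (if (false || true) then true else (let v = false in v))))
step 1: [let@root] ((if false then ((\u.u) false) else ((if false then (((\y.y) 1) * ((\z.z) 6)) else 8) == (if false then (((\y.y) 1) * ((\z.z) 6)) else 8))) || (if (false || true) then true else (let v = false in v)))
step 2: [if@0] (((if false then (((\y.y) 1) * ((\z.z) 6)) else 8) == (if false then (((\y.y) 1) * ((\z.z) 6)) else 8)) || (if (false || true) then true else (let v = false in v)))
step 3: [if@0.0] ((8 == (if false then (((\y.y) 1) * ((\z.z) 6)) else 8)) || (if (false || true) then true else (let v = false in v)))
step 4: [if@0.1] ((8 == 8) || (if (false || true) then true else (let v = false in v)))
step 5: [delta@0] (true || (if (false || true) then true else (let v = false in v)))
step 6: [delta@1.0] (true || (if true then true else (let v = false in v)))
step 7: [if@1] (true || true)
step 8: [delta@root] true

Answer: true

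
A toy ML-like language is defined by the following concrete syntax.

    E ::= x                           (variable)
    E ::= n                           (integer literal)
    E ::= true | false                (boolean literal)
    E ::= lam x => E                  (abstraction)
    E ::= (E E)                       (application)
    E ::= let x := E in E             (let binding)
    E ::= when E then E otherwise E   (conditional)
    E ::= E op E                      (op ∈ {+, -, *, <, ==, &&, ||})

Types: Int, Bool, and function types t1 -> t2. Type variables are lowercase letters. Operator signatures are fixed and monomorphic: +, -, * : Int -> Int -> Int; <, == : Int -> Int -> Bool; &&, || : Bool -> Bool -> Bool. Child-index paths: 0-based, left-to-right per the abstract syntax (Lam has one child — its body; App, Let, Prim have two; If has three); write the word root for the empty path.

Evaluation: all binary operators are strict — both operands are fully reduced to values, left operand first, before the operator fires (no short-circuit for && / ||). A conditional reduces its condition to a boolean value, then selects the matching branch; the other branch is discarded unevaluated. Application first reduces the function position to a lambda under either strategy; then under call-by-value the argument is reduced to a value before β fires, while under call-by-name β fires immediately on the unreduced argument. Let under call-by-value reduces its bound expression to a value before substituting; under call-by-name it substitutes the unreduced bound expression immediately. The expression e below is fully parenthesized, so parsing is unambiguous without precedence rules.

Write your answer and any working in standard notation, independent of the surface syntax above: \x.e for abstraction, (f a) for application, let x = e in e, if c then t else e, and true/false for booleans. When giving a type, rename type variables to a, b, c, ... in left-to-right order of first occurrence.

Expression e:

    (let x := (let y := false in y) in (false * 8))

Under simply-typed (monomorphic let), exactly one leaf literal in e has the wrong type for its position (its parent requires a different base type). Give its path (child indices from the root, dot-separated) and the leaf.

Answer: 1.0 : false

Trace:
let y : Bool
y : Bool
let x : Bool
  unify Bool ~ Int
  FAIL: mismatch Bool ~ Int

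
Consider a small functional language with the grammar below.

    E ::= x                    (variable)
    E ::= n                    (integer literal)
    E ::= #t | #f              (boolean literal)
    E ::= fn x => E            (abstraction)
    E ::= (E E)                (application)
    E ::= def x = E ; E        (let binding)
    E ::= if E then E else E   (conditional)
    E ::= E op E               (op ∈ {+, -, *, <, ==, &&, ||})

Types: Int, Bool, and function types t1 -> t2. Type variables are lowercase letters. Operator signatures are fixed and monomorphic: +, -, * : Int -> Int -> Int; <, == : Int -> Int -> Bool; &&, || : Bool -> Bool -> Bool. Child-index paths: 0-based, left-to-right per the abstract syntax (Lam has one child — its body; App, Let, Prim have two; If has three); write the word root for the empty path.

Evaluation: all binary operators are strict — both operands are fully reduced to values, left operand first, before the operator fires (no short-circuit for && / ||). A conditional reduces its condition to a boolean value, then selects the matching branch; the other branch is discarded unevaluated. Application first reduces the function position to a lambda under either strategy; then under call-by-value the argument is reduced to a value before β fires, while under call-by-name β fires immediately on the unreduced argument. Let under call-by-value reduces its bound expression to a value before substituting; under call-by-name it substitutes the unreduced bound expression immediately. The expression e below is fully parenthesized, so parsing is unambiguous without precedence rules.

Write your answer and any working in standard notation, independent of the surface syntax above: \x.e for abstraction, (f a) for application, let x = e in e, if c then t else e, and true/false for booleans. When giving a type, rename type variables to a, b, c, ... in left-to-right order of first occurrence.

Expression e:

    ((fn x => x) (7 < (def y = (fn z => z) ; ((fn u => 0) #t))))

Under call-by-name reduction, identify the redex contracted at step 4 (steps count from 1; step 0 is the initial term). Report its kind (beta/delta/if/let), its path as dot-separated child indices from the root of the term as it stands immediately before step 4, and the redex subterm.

Working:
step 0: ((\x.x) (7 < (let y = (\z.z) in ((\u.0) true))))
step 1: [beta@root] (7 < (let y = (\z.z) in ((\u.0) true)))
step 2: [let@1] (7 < ((\u.0) true))
step 3: [beta@1] (7 < 0)
step 4: [delta@root] false

Answer: delta at root : (7 < 0)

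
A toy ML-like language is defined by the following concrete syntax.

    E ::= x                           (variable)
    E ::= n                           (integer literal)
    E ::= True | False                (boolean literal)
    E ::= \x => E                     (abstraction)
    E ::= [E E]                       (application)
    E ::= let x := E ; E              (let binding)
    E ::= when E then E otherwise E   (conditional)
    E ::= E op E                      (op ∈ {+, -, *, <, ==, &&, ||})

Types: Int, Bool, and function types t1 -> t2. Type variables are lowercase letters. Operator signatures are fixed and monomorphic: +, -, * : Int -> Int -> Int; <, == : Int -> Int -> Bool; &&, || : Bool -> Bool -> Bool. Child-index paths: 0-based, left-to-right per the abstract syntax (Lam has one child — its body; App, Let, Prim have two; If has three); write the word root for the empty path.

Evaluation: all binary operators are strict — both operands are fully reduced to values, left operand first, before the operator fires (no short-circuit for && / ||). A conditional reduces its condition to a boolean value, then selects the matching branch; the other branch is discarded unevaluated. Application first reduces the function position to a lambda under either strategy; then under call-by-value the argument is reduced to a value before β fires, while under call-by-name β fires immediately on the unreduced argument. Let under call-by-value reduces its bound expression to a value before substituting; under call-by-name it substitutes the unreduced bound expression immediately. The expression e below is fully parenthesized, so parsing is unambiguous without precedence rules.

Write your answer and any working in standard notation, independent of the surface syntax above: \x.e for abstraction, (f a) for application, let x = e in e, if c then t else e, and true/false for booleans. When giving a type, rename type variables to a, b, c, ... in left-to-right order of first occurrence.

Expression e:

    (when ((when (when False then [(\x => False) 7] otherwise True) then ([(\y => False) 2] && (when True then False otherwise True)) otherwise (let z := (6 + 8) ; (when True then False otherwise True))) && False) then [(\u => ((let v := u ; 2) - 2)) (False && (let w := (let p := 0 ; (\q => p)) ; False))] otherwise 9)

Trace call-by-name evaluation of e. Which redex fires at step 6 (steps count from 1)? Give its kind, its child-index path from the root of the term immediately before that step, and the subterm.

Derivation:
step 0: (if ((if (if false then ((\x.false) 7) else true) then (((\y.false) 2) && (if true then false else true)) else (let z = (6 + 8) in (if true then false else true))) && false) then ((\u.((let v = u in 2) - 2)) (false && (let w = (let p = 0 in (\q.p)) in false))) else 9)
step 1: [if@0.0.0] (if ((if true then (((\y.false) 2) && (if true then false else true)) else (let z = (6 + 8) in (if true then false else true))) && false) then ((\u.((let v = u in 2) - 2)) (false && (let w = (let p = 0 in (\q.p)) in false))) else 9)
step 2: [if@0.0] (if ((((\y.false) 2) && (if true then false else true)) && false) then ((\u.((let v = u in 2) - 2)) (false && (let w = (let p = 0 in (\q.p)) in false))) else 9)
step 3: [beta@0.0.0] (if ((false && (if true then false else true)) && false) then ((\u.((let v = u in 2) - 2)) (false && (let w = (let p = 0 in (\q.p)) in false))) else 9)
step 4: [if@0.0.1] (if ((false && false) && false) then ((\u.((let v = u in 2) - 2)) (false && (let w = (let p = 0 in (\q.p)) in false))) else 9)
step 5: [delta@0.0] (if (false && false) then ((\u.((let v = u in 2) - 2)) (false && (let w = (let p = 0 in (\q.p)) in false))) else 9)
step 6: [delta@0] (if false then ((\u.((let v = u in 2) - 2)) (false && (let w = (let p = 0 in (\q.p)) in false))) else 9)

Answer: delta at 0 : (false && false)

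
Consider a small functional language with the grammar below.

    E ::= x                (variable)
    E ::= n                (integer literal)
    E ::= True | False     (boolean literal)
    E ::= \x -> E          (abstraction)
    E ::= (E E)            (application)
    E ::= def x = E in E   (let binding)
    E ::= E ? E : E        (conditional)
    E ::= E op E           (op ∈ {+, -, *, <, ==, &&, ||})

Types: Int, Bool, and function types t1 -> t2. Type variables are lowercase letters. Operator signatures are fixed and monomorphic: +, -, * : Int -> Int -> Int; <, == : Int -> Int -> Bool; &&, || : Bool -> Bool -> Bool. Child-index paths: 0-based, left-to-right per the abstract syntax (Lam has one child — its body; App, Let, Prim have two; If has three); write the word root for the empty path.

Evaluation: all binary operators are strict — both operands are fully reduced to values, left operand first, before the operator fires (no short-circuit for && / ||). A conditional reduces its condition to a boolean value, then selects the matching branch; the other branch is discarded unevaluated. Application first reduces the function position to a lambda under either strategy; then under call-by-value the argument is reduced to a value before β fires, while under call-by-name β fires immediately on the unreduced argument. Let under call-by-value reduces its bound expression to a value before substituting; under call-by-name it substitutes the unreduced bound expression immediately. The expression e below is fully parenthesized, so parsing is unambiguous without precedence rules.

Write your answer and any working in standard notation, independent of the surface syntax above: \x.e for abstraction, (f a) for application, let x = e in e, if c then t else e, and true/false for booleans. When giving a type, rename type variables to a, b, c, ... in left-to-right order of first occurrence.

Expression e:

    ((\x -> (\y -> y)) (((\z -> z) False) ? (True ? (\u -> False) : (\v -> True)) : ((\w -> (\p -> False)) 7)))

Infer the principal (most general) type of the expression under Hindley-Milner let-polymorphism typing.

Answer: a -> a

Derivation:
y : b
\y._ : b -> b
\x._ : a -> b -> b
z : c
\z._ : c -> c
  unify c -> c ~ Bool -> d
  unify c ~ Bool
  unify Bool ~ d
_ _ : Bool
  unify Bool ~ Bool
  unify Bool ~ Bool
\u._ : e -> Bool
\v._ : f -> Bool
  unify e -> Bool ~ f -> Bool
  unify e ~ f
  unify Bool ~ Bool
\p._ : h -> Bool
\w._ : g -> h -> Bool
  unify g -> h -> Bool ~ Int -> i
  unify g ~ Int
  unify h -> Bool ~ i
_ _ : h -> Bool
  unify f -> Bool ~ h -> Bool
  unify f ~ h
  unify Bool ~ Bool
  unify a -> b -> b ~ (h -> Bool) -> j
  unify a ~ h -> Bool
  unify b -> b ~ j
_ _ : b -> b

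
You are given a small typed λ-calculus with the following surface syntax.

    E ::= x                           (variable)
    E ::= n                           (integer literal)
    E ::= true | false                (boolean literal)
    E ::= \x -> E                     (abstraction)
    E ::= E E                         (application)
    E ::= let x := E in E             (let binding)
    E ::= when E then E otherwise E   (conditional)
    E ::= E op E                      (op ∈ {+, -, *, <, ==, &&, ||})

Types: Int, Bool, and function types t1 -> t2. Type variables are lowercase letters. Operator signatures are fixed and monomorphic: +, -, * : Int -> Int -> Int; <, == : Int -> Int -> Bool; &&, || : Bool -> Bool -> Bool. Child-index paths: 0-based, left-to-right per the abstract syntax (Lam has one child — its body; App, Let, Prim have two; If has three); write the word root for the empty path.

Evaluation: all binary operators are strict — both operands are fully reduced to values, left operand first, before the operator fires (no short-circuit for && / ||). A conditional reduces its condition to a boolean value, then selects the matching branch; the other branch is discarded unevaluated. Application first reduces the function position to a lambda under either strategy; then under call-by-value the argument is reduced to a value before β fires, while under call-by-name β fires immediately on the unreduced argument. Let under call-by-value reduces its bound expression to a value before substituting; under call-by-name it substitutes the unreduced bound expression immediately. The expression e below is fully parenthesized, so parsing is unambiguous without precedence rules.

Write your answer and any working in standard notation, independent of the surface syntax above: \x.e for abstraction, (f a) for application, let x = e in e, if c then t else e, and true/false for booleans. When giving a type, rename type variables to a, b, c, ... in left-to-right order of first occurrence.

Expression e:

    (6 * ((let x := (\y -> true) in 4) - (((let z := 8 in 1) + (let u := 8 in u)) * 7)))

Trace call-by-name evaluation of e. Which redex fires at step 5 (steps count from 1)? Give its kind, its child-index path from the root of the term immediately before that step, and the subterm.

Derivation:
step 0: (6 * ((let x = (\y.true) in 4) - (((let z = 8 in 1) + (let u = 8 in u)) * 7)))
step 1: [let@1.0] (6 * (4 - (((let z = 8 in 1) + (let u = 8 in u)) * 7)))
step 2: [let@1.1.0.0] (6 * (4 - ((1 + (let u = 8 in u)) * 7)))
step 3: [let@1.1.0.1] (6 * (4 - ((1 + 8) * 7)))
step 4: [delta@1.1.0] (6 * (4 - (9 * 7)))
step 5: [delta@1.1] (6 * (4 - 63))

Answer: delta at 1.1 : (9 * 7)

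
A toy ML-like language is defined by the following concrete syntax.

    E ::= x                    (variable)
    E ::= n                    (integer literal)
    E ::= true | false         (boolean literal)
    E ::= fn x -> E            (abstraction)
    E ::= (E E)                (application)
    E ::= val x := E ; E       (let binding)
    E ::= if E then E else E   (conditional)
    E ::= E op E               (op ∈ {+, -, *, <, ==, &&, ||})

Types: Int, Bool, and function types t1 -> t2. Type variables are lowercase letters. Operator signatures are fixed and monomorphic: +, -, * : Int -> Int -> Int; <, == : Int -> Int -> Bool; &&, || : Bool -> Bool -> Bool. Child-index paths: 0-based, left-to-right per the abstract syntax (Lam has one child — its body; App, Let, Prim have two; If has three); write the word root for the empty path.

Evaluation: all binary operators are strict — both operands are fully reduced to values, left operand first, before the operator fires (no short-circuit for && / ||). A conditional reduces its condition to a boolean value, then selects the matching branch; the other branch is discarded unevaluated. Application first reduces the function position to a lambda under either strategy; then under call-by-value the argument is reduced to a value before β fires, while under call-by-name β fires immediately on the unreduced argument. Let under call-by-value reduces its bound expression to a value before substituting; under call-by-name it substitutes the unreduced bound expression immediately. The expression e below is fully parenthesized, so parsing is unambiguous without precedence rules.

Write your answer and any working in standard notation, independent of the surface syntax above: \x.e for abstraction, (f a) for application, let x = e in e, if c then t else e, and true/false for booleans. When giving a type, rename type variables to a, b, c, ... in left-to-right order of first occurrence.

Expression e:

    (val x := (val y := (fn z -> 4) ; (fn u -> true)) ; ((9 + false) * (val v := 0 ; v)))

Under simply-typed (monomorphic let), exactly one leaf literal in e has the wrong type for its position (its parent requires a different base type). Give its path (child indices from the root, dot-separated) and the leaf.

Answer: 1.0.1 : false

Working:
\z._ : a -> Int
let y : a -> Int
\u._ : b -> Bool
let x : b -> Bool
  unify Int ~ Int
  unify Bool ~ Int
  FAIL: mismatch Bool ~ Int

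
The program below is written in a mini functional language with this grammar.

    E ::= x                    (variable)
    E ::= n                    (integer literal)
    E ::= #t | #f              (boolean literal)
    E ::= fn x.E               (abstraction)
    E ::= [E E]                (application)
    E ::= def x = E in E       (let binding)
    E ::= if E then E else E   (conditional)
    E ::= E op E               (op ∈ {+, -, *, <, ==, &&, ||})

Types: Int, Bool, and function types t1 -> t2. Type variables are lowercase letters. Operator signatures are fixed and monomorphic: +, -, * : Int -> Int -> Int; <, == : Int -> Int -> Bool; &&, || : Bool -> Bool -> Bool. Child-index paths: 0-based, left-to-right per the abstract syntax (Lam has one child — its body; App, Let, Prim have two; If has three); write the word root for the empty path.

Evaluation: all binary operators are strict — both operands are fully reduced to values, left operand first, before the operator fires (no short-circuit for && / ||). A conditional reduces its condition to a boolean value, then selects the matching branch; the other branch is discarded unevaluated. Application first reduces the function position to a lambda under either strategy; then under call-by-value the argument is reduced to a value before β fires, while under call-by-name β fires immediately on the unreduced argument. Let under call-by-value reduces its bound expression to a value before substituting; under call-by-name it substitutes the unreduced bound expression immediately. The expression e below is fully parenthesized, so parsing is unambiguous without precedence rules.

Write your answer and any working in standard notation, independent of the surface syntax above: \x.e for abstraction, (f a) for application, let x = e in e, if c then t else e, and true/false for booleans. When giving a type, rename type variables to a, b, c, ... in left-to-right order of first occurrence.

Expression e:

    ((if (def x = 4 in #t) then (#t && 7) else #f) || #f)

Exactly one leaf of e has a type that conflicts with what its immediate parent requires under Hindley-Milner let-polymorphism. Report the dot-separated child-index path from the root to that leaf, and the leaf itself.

Answer: 0.1.1 : 7

Trace:
let x : Int
  unify Bool ~ Bool
  unify Bool ~ Bool
  unify Int ~ Bool
  FAIL: mismatch Int ~ Bool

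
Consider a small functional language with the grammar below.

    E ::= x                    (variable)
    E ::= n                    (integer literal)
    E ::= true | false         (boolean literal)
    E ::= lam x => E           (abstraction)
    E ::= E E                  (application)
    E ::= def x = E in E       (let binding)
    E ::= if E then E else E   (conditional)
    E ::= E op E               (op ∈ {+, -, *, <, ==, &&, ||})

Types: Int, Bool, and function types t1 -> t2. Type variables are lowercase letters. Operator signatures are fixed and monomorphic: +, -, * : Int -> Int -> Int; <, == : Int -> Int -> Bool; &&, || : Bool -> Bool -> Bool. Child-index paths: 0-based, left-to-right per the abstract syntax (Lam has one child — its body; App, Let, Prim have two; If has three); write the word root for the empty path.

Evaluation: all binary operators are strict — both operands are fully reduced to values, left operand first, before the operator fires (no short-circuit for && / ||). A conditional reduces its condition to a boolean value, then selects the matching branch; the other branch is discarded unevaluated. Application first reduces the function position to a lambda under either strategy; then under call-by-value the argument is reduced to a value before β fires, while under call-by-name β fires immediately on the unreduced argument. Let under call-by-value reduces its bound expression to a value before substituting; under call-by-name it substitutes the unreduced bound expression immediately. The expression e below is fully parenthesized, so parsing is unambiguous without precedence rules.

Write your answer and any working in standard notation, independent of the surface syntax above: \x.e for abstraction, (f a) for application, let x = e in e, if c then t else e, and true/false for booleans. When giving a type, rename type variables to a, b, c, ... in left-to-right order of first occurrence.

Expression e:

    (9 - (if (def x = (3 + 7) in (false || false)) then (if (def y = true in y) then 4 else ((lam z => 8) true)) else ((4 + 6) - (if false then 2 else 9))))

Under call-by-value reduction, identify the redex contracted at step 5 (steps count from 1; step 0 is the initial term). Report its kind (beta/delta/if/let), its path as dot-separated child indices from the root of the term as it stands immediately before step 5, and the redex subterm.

Working:
step 0: (9 - (if (let x = (3 + 7) in (false || false)) then (if (let y = true in y) then 4 else ((\z.8) true)) else ((4 + 6) - (if false then 2 else 9))))
step 1: [delta@1.0.0] (9 - (if (let x = 10 in (false || false)) then (if (let y = true in y) then 4 else ((\z.8) true)) else ((4 + 6) - (if false then 2 else 9))))
step 2: [let@1.0] (9 - (if (false || false) then (if (let y = true in y) then 4 else ((\z.8) true)) else ((4 + 6) - (if false then 2 else 9))))
step 3: [delta@1.0] (9 - (if false then (if (let y = true in y) then 4 else ((\z.8) true)) else ((4 + 6) - (if false then 2 else 9))))
step 4: [if@1] (9 - ((4 + 6) - (if false then 2 else 9)))
step 5: [delta@1.0] (9 - (10 - (if false then 2 else 9)))

Answer: delta at 1.0 : (4 + 6)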